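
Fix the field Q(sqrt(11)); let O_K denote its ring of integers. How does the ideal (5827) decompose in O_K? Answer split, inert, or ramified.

split

d = 11 ≡ 3 (mod 4), so O_K = ℤ[√11] and disc(K) = 4d = 44.
Since gcd(5827, 44) = 1 the prime 5827 does not ramify.
Compute (11/5827) via Euler: 11^((5827-1)/2) mod 5827 = 1, so (11/5827) = 1.
Legendre symbol 1 ⇒ 5827 is split.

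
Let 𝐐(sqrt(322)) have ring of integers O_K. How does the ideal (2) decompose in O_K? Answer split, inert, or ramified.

322 mod 4 = 2, hence disc K = 4·322 = 1288 and O_K = ℤ[√322].
2 divides disc(K) = 1288, so 2 ramifies.

ramified — (2) = 𝔭²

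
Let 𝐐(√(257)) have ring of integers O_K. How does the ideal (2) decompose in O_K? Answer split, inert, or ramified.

splits completely

d = 257 ≡ 1 (mod 4), so O_K = ℤ[(1+√257)/2] and disc(K) = d = 257.
Since gcd(2, 257) = 1 the prime 2 does not ramify.
Checking d mod 8: 257 ≡ 1. Hence 2 is split in O_K.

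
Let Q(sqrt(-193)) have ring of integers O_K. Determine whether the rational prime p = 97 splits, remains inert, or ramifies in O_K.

split — (97) = 𝔭₁𝔭₂ with 𝔭₁ ≠ 𝔭₂

Since -193 ≢ 1 mod 4, the ring of integers is ℤ[√-193] with discriminant 4·(-193) = -772.
Since gcd(97, -772) = 1 the prime 97 does not ramify.
(-193/97) = 1^48 mod 97 = 1, giving Legendre symbol 1.
(-193/97) = 1, so 97 splits.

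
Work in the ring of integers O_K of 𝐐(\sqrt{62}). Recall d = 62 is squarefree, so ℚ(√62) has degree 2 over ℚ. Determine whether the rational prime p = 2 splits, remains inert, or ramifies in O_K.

ramifies in O_K

62 mod 4 = 2, hence disc K = 4·62 = 248 and O_K = ℤ[√62].
disc(K) = 248 = 2·124, so p = 2 is ramified.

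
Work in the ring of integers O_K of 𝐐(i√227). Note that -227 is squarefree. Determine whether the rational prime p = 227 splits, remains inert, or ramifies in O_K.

-227 mod 4 = 1, hence disc K = -227 and O_K = ℤ[(1+√-227)/2].
227 divides disc(K) = -227, so 227 ramifies.

ramifies in O_K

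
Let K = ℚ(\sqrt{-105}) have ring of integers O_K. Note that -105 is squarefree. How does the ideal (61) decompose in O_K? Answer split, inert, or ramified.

-105 mod 4 = 3, hence disc K = 4·(-105) = -420 and O_K = ℤ[√-105].
disc(K) = -420 is not divisible by 61; 61 is unramified.
Euler's criterion: (-105)^30 mod 61 = 60. Thus (-105|61) = -1.
d is a non-residue mod p, hence 61 remains inert in O_K.

inert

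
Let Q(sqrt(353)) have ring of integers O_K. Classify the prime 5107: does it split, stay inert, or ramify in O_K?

353 mod 4 = 1, hence disc K = 353 and O_K = ℤ[(1+√353)/2].
disc(K) = 353 is not divisible by 5107; 5107 is unramified.
Legendre symbol by Euler's criterion: (353/5107) ≡ 353^2553 ≡ 1 (mod 5107), i.e. (353/5107) = 1.
d is a quadratic residue mod p, hence 5107 splits in O_K.

split — (5107) = 𝔭₁𝔭₂ with 𝔭₁ ≠ 𝔭₂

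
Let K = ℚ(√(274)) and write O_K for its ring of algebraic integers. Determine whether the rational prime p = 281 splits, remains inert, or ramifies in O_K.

splits completely

d = 274 ≡ 2 (mod 4), so O_K = ℤ[√274] and disc(K) = 4d = 1096.
281 ∤ 1096, so 281 is unramified.
Legendre symbol by Euler's criterion: (274/281) ≡ 274^140 ≡ 1 (mod 281), i.e. (274/281) = 1.
Legendre symbol 1 ⇒ 281 is split.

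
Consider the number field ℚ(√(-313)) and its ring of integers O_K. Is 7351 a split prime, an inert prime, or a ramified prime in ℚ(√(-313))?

inert

d = -313 ≡ 3 (mod 4), so O_K = ℤ[√-313] and disc(K) = 4d = -1252.
7351 ∤ -1252, so 7351 is unramified.
(-313/7351) = 7038^3675 mod 7351 = 7350, giving Legendre symbol -1.
(-313/7351) = -1, so 7351 is inert.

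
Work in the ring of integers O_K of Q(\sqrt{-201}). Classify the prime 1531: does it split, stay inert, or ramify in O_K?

Since -201 ≢ 1 mod 4, the ring of integers is ℤ[√-201] with discriminant 4·(-201) = -804.
Since gcd(1531, -804) = 1 the prime 1531 does not ramify.
Legendre symbol by Euler's criterion: (-201/1531) ≡ (-201)^765 ≡ 1 (mod 1531), i.e. (-201/1531) = 1.
d is a quadratic residue mod p, hence 1531 splits in O_K.

splits completely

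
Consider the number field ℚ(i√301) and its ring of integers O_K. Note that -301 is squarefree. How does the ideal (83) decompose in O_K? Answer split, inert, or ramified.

-301 mod 4 = 3, hence disc K = 4·(-301) = -1204 and O_K = ℤ[√-301].
83 ∤ -1204, so 83 is unramified.
Euler's criterion: (-301)^41 mod 83 = 1. Thus (-301|83) = 1.
(-301/83) = 1, so 83 splits.

p splits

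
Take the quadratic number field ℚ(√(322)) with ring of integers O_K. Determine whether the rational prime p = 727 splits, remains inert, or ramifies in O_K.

p splits

322 mod 4 = 2, hence disc K = 4·322 = 1288 and O_K = ℤ[√322].
727 ∤ 1288, so 727 is unramified.
Legendre symbol by Euler's criterion: (322/727) ≡ 322^363 ≡ 1 (mod 727), i.e. (322/727) = 1.
d is a quadratic residue mod p, hence 727 splits in O_K.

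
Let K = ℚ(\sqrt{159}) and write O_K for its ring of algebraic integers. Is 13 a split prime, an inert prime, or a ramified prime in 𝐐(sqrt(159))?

Since 159 ≢ 1 mod 4, the ring of integers is ℤ[√159] with discriminant 4·159 = 636.
disc(K) = 636 is not divisible by 13; 13 is unramified.
Legendre symbol by Euler's criterion: (159/13) ≡ 159^6 ≡ 1 (mod 13), i.e. (159/13) = 1.
d is a quadratic residue mod p, hence 13 splits in O_K.

splits completely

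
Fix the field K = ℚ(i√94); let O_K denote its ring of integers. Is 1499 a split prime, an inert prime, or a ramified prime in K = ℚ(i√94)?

Since -94 ≢ 1 mod 4, the ring of integers is ℤ[√-94] with discriminant 4·(-94) = -376.
1499 ∤ -376, so 1499 is unramified.
Compute (-94/1499) via Euler: 1405^((1499-1)/2) mod 1499 = 1498, so (-94/1499) = -1.
d is a non-residue mod p, hence 1499 remains inert in O_K.

1499 remains inert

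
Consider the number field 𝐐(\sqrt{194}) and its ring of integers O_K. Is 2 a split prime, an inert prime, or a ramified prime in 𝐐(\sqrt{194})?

Since 194 ≢ 1 mod 4, the ring of integers is ℤ[√194] with discriminant 4·194 = 776.
disc(K) = 776 = 2·388, so p = 2 is ramified.

p ramifies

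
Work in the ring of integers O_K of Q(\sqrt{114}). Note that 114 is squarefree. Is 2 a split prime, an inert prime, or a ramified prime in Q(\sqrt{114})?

ramified — (2) = 𝔭²

d = 114 ≡ 2 (mod 4), so O_K = ℤ[√114] and disc(K) = 4d = 456.
Ramification test: 2 | 456. The prime 2 ramifies in K.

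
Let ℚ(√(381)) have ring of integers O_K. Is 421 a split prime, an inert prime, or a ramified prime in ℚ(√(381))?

remains prime (inert)

d = 381 ≡ 1 (mod 4), so O_K = ℤ[(1+√381)/2] and disc(K) = d = 381.
421 ∤ 381, so 421 is unramified.
Compute (381/421) via Euler: 381^((421-1)/2) mod 421 = 420, so (381/421) = -1.
Legendre symbol -1 ⇒ 421 is inert.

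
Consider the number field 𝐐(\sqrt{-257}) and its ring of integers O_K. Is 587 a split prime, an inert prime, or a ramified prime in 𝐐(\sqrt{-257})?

inert

d = -257 ≡ 3 (mod 4), so O_K = ℤ[√-257] and disc(K) = 4d = -1028.
Since gcd(587, -1028) = 1 the prime 587 does not ramify.
(-257/587) = 330^293 mod 587 = 586, giving Legendre symbol -1.
d is a non-residue mod p, hence 587 remains inert in O_K.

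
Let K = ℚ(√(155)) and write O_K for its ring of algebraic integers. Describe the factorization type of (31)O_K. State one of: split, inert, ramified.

ramified

Since 155 ≢ 1 mod 4, the ring of integers is ℤ[√155] with discriminant 4·155 = 620.
Ramification test: 31 | 620. The prime 31 ramifies in K.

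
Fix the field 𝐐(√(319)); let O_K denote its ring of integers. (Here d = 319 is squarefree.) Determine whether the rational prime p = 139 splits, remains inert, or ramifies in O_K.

139 splits in O_K

d = 319 ≡ 3 (mod 4), so O_K = ℤ[√319] and disc(K) = 4d = 1276.
139 ∤ 1276, so 139 is unramified.
Compute (319/139) via Euler: 41^((139-1)/2) mod 139 = 1, so (319/139) = 1.
d is a quadratic residue mod p, hence 139 splits in O_K.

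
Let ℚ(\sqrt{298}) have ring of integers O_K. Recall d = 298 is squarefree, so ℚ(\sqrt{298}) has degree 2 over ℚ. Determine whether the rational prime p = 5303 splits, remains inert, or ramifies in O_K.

splits completely

Since 298 ≢ 1 mod 4, the ring of integers is ℤ[√298] with discriminant 4·298 = 1192.
5303 ∤ 1192, so 5303 is unramified.
Compute (298/5303) via Euler: 298^((5303-1)/2) mod 5303 = 1, so (298/5303) = 1.
(298/5303) = 1, so 5303 splits.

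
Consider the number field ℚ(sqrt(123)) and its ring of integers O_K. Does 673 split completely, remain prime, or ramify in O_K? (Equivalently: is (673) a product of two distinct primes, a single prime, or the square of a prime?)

inert

123 mod 4 = 3, hence disc K = 4·123 = 492 and O_K = ℤ[√123].
Since gcd(673, 492) = 1 the prime 673 does not ramify.
Compute (123/673) via Euler: 123^((673-1)/2) mod 673 = 672, so (123/673) = -1.
(123/673) = -1, so 673 is inert.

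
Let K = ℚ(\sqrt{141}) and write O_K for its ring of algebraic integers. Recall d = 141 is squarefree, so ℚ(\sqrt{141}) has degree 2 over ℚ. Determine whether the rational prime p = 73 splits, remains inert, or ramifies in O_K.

Since 141 ≡ 1 mod 4, the ring of integers is ℤ[(1+√141)/2] with discriminant 141.
Since gcd(73, 141) = 1 the prime 73 does not ramify.
Compute (141/73) via Euler: 68^((73-1)/2) mod 73 = 72, so (141/73) = -1.
Legendre symbol -1 ⇒ 73 is inert.

inert — (73) stays prime in O_K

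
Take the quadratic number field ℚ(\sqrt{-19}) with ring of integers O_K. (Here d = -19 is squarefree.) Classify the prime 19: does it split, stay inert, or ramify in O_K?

ramified

-19 mod 4 = 1, hence disc K = -19 and O_K = ℤ[(1+√-19)/2].
Ramification test: 19 | -19. The prime 19 ramifies in K.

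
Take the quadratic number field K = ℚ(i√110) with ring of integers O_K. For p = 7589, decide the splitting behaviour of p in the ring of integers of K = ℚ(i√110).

Since -110 ≢ 1 mod 4, the ring of integers is ℤ[√-110] with discriminant 4·(-110) = -440.
7589 ∤ -440, so 7589 is unramified.
Legendre symbol by Euler's criterion: (-110/7589) ≡ (-110)^3794 ≡ 1 (mod 7589), i.e. (-110/7589) = 1.
d is a quadratic residue mod p, hence 7589 splits in O_K.

split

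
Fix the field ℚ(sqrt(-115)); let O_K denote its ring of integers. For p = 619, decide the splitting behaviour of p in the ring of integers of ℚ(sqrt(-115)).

p is inert

-115 mod 4 = 1, hence disc K = -115 and O_K = ℤ[(1+√-115)/2].
disc(K) = -115 is not divisible by 619; 619 is unramified.
Legendre symbol by Euler's criterion: (-115/619) ≡ (-115)^309 ≡ 618 (mod 619), i.e. (-115/619) = -1.
Legendre symbol -1 ⇒ 619 is inert.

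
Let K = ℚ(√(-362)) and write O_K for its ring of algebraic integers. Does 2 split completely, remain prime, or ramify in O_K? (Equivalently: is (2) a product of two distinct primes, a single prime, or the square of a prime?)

ramified — (2) = 𝔭²

-362 mod 4 = 2, hence disc K = 4·(-362) = -1448 and O_K = ℤ[√-362].
disc(K) = -1448 = 2·(-724), so p = 2 is ramified.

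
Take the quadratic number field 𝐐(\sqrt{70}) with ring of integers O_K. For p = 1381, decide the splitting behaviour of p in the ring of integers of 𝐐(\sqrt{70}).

70 mod 4 = 2, hence disc K = 4·70 = 280 and O_K = ℤ[√70].
disc(K) = 280 is not divisible by 1381; 1381 is unramified.
Euler's criterion: 70^690 mod 1381 = 1380. Thus (70|1381) = -1.
(70/1381) = -1, so 1381 is inert.

inert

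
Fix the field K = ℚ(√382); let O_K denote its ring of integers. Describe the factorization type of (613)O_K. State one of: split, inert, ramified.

382 mod 4 = 2, hence disc K = 4·382 = 1528 and O_K = ℤ[√382].
613 ∤ 1528, so 613 is unramified.
Euler's criterion: 382^306 mod 613 = 612. Thus (382|613) = -1.
d is a non-residue mod p, hence 613 remains inert in O_K.

inert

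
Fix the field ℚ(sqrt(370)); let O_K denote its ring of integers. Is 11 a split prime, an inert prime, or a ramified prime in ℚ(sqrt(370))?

d = 370 ≡ 2 (mod 4), so O_K = ℤ[√370] and disc(K) = 4d = 1480.
Since gcd(11, 1480) = 1 the prime 11 does not ramify.
(370/11) = 7^5 mod 11 = 10, giving Legendre symbol -1.
d is a non-residue mod p, hence 11 remains inert in O_K.

11 remains inert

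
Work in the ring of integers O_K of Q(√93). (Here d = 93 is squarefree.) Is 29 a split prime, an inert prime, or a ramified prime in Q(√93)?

d = 93 ≡ 1 (mod 4), so O_K = ℤ[(1+√93)/2] and disc(K) = d = 93.
disc(K) = 93 is not divisible by 29; 29 is unramified.
Euler's criterion: 93^14 mod 29 = 1. Thus (93|29) = 1.
Legendre symbol 1 ⇒ 29 is split.

split — (29) = 𝔭₁𝔭₂ with 𝔭₁ ≠ 𝔭₂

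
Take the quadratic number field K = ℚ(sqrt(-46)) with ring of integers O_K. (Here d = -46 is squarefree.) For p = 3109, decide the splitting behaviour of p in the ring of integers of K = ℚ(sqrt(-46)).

d = -46 ≡ 2 (mod 4), so O_K = ℤ[√-46] and disc(K) = 4d = -184.
3109 ∤ -184, so 3109 is unramified.
(-46/3109) = 3063^1554 mod 3109 = 3108, giving Legendre symbol -1.
Legendre symbol -1 ⇒ 3109 is inert.

p is inert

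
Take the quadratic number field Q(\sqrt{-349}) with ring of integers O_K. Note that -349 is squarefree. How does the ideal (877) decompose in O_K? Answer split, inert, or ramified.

d = -349 ≡ 3 (mod 4), so O_K = ℤ[√-349] and disc(K) = 4d = -1396.
disc(K) = -1396 is not divisible by 877; 877 is unramified.
Euler's criterion: (-349)^438 mod 877 = 876. Thus (-349|877) = -1.
d is a non-residue mod p, hence 877 remains inert in O_K.

inert — (877) stays prime in O_K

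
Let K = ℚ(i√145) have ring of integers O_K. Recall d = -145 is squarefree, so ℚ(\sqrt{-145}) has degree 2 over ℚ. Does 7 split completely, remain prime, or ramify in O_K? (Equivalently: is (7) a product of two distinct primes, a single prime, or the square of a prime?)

split

d = -145 ≡ 3 (mod 4), so O_K = ℤ[√-145] and disc(K) = 4d = -580.
Since gcd(7, -580) = 1 the prime 7 does not ramify.
Euler's criterion: (-145)^3 mod 7 = 1. Thus (-145|7) = 1.
(-145/7) = 1, so 7 splits.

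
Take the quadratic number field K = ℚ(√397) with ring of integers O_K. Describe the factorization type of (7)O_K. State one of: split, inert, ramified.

inert

Since 397 ≡ 1 mod 4, the ring of integers is ℤ[(1+√397)/2] with discriminant 397.
Since gcd(7, 397) = 1 the prime 7 does not ramify.
Compute (397/7) via Euler: 5^((7-1)/2) mod 7 = 6, so (397/7) = -1.
Legendre symbol -1 ⇒ 7 is inert.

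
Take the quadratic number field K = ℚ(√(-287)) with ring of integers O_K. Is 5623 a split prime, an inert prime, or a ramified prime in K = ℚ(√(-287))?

-287 mod 4 = 1, hence disc K = -287 and O_K = ℤ[(1+√-287)/2].
5623 ∤ -287, so 5623 is unramified.
(-287/5623) = 5336^2811 mod 5623 = 5622, giving Legendre symbol -1.
Legendre symbol -1 ⇒ 5623 is inert.

5623 remains inert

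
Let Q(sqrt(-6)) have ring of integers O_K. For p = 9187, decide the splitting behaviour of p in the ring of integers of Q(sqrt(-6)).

p is inert

-6 mod 4 = 2, hence disc K = 4·(-6) = -24 and O_K = ℤ[√-6].
Since gcd(9187, -24) = 1 the prime 9187 does not ramify.
Compute (-6/9187) via Euler: 9181^((9187-1)/2) mod 9187 = 9186, so (-6/9187) = -1.
(-6/9187) = -1, so 9187 is inert.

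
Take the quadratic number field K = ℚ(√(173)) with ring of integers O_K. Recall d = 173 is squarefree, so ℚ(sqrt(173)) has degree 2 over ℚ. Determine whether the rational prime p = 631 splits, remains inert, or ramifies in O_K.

remains prime (inert)

d = 173 ≡ 1 (mod 4), so O_K = ℤ[(1+√173)/2] and disc(K) = d = 173.
631 ∤ 173, so 631 is unramified.
Compute (173/631) via Euler: 173^((631-1)/2) mod 631 = 630, so (173/631) = -1.
(173/631) = -1, so 631 is inert.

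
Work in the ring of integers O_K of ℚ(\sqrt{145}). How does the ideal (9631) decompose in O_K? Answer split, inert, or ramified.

Since 145 ≡ 1 mod 4, the ring of integers is ℤ[(1+√145)/2] with discriminant 145.
disc(K) = 145 is not divisible by 9631; 9631 is unramified.
(145/9631) = 145^4815 mod 9631 = 9630, giving Legendre symbol -1.
d is a non-residue mod p, hence 9631 remains inert in O_K.

p is inert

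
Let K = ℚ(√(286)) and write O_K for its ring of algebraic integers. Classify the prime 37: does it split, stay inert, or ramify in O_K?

p splits

286 mod 4 = 2, hence disc K = 4·286 = 1144 and O_K = ℤ[√286].
37 ∤ 1144, so 37 is unramified.
Compute (286/37) via Euler: 27^((37-1)/2) mod 37 = 1, so (286/37) = 1.
Legendre symbol 1 ⇒ 37 is split.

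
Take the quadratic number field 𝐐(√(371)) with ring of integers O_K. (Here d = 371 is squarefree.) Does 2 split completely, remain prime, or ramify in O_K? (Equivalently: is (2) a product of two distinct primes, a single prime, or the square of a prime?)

d = 371 ≡ 3 (mod 4), so O_K = ℤ[√371] and disc(K) = 4d = 1484.
disc(K) = 1484 = 2·742, so p = 2 is ramified.

ramified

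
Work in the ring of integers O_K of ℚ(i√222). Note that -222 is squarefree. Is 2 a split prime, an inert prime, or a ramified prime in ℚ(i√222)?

d = -222 ≡ 2 (mod 4), so O_K = ℤ[√-222] and disc(K) = 4d = -888.
2 divides disc(K) = -888, so 2 ramifies.

p ramifies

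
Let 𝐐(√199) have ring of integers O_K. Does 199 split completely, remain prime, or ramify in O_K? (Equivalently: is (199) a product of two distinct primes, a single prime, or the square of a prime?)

ramifies in O_K

Since 199 ≢ 1 mod 4, the ring of integers is ℤ[√199] with discriminant 4·199 = 796.
199 divides disc(K) = 796, so 199 ramifies.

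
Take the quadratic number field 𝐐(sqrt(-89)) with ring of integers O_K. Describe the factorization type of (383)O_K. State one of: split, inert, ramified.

Since -89 ≢ 1 mod 4, the ring of integers is ℤ[√-89] with discriminant 4·(-89) = -356.
Since gcd(383, -356) = 1 the prime 383 does not ramify.
Legendre symbol by Euler's criterion: (-89/383) ≡ (-89)^191 ≡ 1 (mod 383), i.e. (-89/383) = 1.
d is a quadratic residue mod p, hence 383 splits in O_K.

383 splits in O_K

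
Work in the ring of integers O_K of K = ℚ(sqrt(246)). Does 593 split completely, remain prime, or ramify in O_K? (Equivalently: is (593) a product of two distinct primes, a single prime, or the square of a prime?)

593 splits in O_K

246 mod 4 = 2, hence disc K = 4·246 = 984 and O_K = ℤ[√246].
Since gcd(593, 984) = 1 the prime 593 does not ramify.
Compute (246/593) via Euler: 246^((593-1)/2) mod 593 = 1, so (246/593) = 1.
d is a quadratic residue mod p, hence 593 splits in O_K.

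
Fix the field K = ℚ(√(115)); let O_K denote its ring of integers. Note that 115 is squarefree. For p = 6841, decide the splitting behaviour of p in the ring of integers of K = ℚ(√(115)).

Since 115 ≢ 1 mod 4, the ring of integers is ℤ[√115] with discriminant 4·115 = 460.
6841 ∤ 460, so 6841 is unramified.
Euler's criterion: 115^3420 mod 6841 = 6840. Thus (115|6841) = -1.
Legendre symbol -1 ⇒ 6841 is inert.

inert — (6841) stays prime in O_K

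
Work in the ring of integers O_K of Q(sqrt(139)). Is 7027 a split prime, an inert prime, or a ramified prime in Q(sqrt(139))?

Since 139 ≢ 1 mod 4, the ring of integers is ℤ[√139] with discriminant 4·139 = 556.
disc(K) = 556 is not divisible by 7027; 7027 is unramified.
(139/7027) = 139^3513 mod 7027 = 7026, giving Legendre symbol -1.
d is a non-residue mod p, hence 7027 remains inert in O_K.

7027 remains inert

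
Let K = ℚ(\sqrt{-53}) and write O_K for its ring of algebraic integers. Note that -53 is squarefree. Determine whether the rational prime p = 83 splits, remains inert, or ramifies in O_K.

splits completely

-53 mod 4 = 3, hence disc K = 4·(-53) = -212 and O_K = ℤ[√-53].
83 ∤ -212, so 83 is unramified.
(-53/83) = 30^41 mod 83 = 1, giving Legendre symbol 1.
(-53/83) = 1, so 83 splits.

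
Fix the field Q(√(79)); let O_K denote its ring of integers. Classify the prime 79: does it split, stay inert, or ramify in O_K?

d = 79 ≡ 3 (mod 4), so O_K = ℤ[√79] and disc(K) = 4d = 316.
79 divides disc(K) = 316, so 79 ramifies.

79 is ramified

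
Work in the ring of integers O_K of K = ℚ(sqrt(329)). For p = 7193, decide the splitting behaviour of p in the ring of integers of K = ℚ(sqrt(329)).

d = 329 ≡ 1 (mod 4), so O_K = ℤ[(1+√329)/2] and disc(K) = d = 329.
7193 ∤ 329, so 7193 is unramified.
Legendre symbol by Euler's criterion: (329/7193) ≡ 329^3596 ≡ 1 (mod 7193), i.e. (329/7193) = 1.
d is a quadratic residue mod p, hence 7193 splits in O_K.

split — (7193) = 𝔭₁𝔭₂ with 𝔭₁ ≠ 𝔭₂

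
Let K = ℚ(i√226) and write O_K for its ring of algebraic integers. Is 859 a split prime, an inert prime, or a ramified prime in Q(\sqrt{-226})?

d = -226 ≡ 2 (mod 4), so O_K = ℤ[√-226] and disc(K) = 4d = -904.
859 ∤ -904, so 859 is unramified.
Legendre symbol by Euler's criterion: (-226/859) ≡ (-226)^429 ≡ 858 (mod 859), i.e. (-226/859) = -1.
d is a non-residue mod p, hence 859 remains inert in O_K.

inert — (859) stays prime in O_K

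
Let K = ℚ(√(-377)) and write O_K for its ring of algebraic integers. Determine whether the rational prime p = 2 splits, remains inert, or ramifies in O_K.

Since -377 ≢ 1 mod 4, the ring of integers is ℤ[√-377] with discriminant 4·(-377) = -1508.
2 divides disc(K) = -1508, so 2 ramifies.

p ramifies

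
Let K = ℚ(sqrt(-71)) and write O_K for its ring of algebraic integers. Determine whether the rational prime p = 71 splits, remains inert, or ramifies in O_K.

Since -71 ≡ 1 mod 4, the ring of integers is ℤ[(1+√-71)/2] with discriminant -71.
Ramification test: 71 | -71. The prime 71 ramifies in K.

ramified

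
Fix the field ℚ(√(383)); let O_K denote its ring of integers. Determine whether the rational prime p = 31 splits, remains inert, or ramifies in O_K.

383 mod 4 = 3, hence disc K = 4·383 = 1532 and O_K = ℤ[√383].
31 ∤ 1532, so 31 is unramified.
(383/31) = 11^15 mod 31 = 30, giving Legendre symbol -1.
d is a non-residue mod p, hence 31 remains inert in O_K.

inert — (31) stays prime in O_K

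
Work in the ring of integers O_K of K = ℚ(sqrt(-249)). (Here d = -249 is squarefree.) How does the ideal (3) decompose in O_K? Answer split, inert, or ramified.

d = -249 ≡ 3 (mod 4), so O_K = ℤ[√-249] and disc(K) = 4d = -996.
disc(K) = -996 = 3·(-332), so p = 3 is ramified.

p ramifies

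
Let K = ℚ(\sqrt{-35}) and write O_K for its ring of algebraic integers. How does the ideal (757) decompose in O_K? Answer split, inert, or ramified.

p is inert

d = -35 ≡ 1 (mod 4), so O_K = ℤ[(1+√-35)/2] and disc(K) = d = -35.
757 ∤ -35, so 757 is unramified.
Compute (-35/757) via Euler: 722^((757-1)/2) mod 757 = 756, so (-35/757) = -1.
(-35/757) = -1, so 757 is inert.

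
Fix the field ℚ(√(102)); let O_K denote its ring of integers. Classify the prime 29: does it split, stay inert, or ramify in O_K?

d = 102 ≡ 2 (mod 4), so O_K = ℤ[√102] and disc(K) = 4d = 408.
disc(K) = 408 is not divisible by 29; 29 is unramified.
Euler's criterion: 102^14 mod 29 = 28. Thus (102|29) = -1.
Legendre symbol -1 ⇒ 29 is inert.

29 remains inert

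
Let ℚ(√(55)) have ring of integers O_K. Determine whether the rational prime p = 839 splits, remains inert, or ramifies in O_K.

inert — (839) stays prime in O_K

Since 55 ≢ 1 mod 4, the ring of integers is ℤ[√55] with discriminant 4·55 = 220.
839 ∤ 220, so 839 is unramified.
Legendre symbol by Euler's criterion: (55/839) ≡ 55^419 ≡ 838 (mod 839), i.e. (55/839) = -1.
Legendre symbol -1 ⇒ 839 is inert.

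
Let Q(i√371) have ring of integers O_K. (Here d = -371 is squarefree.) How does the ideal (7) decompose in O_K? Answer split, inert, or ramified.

7 is ramified

-371 mod 4 = 1, hence disc K = -371 and O_K = ℤ[(1+√-371)/2].
7 divides disc(K) = -371, so 7 ramifies.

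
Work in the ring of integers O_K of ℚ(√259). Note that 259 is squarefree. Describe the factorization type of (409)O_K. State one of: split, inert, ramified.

d = 259 ≡ 3 (mod 4), so O_K = ℤ[√259] and disc(K) = 4d = 1036.
409 ∤ 1036, so 409 is unramified.
Compute (259/409) via Euler: 259^((409-1)/2) mod 409 = 1, so (259/409) = 1.
d is a quadratic residue mod p, hence 409 splits in O_K.

split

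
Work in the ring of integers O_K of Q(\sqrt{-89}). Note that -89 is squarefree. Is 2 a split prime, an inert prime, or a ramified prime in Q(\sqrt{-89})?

-89 mod 4 = 3, hence disc K = 4·(-89) = -356 and O_K = ℤ[√-89].
disc(K) = -356 = 2·(-178), so p = 2 is ramified.

ramified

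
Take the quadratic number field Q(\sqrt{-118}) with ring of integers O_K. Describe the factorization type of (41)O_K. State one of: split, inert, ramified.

41 splits in O_K

d = -118 ≡ 2 (mod 4), so O_K = ℤ[√-118] and disc(K) = 4d = -472.
41 ∤ -472, so 41 is unramified.
Legendre symbol by Euler's criterion: (-118/41) ≡ (-118)^20 ≡ 1 (mod 41), i.e. (-118/41) = 1.
Legendre symbol 1 ⇒ 41 is split.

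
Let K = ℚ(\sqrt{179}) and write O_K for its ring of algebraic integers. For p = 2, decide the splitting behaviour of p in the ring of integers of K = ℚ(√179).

d = 179 ≡ 3 (mod 4), so O_K = ℤ[√179] and disc(K) = 4d = 716.
Ramification test: 2 | 716. The prime 2 ramifies in K.

ramified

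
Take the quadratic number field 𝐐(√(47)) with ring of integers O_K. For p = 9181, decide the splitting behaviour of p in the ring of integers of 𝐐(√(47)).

d = 47 ≡ 3 (mod 4), so O_K = ℤ[√47] and disc(K) = 4d = 188.
Since gcd(9181, 188) = 1 the prime 9181 does not ramify.
Compute (47/9181) via Euler: 47^((9181-1)/2) mod 9181 = 1, so (47/9181) = 1.
(47/9181) = 1, so 9181 splits.

split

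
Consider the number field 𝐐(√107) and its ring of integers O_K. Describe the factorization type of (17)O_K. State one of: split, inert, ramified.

d = 107 ≡ 3 (mod 4), so O_K = ℤ[√107] and disc(K) = 4d = 428.
17 ∤ 428, so 17 is unramified.
(107/17) = 5^8 mod 17 = 16, giving Legendre symbol -1.
d is a non-residue mod p, hence 17 remains inert in O_K.

p is inert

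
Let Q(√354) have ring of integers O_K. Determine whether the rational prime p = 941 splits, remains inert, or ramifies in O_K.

Since 354 ≢ 1 mod 4, the ring of integers is ℤ[√354] with discriminant 4·354 = 1416.
disc(K) = 1416 is not divisible by 941; 941 is unramified.
Legendre symbol by Euler's criterion: (354/941) ≡ 354^470 ≡ 940 (mod 941), i.e. (354/941) = -1.
d is a non-residue mod p, hence 941 remains inert in O_K.

941 remains inert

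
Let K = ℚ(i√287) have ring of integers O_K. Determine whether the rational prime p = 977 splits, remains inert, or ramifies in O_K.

Since -287 ≡ 1 mod 4, the ring of integers is ℤ[(1+√-287)/2] with discriminant -287.
977 ∤ -287, so 977 is unramified.
(-287/977) = 690^488 mod 977 = 976, giving Legendre symbol -1.
(-287/977) = -1, so 977 is inert.

remains prime (inert)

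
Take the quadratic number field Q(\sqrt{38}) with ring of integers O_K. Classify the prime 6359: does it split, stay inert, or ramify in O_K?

p splits

38 mod 4 = 2, hence disc K = 4·38 = 152 and O_K = ℤ[√38].
disc(K) = 152 is not divisible by 6359; 6359 is unramified.
(38/6359) = 38^3179 mod 6359 = 1, giving Legendre symbol 1.
(38/6359) = 1, so 6359 splits.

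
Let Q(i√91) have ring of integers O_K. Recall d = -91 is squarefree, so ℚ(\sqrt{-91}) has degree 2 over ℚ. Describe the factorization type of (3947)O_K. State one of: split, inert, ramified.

-91 mod 4 = 1, hence disc K = -91 and O_K = ℤ[(1+√-91)/2].
Since gcd(3947, -91) = 1 the prime 3947 does not ramify.
Compute (-91/3947) via Euler: 3856^((3947-1)/2) mod 3947 = 1, so (-91/3947) = 1.
d is a quadratic residue mod p, hence 3947 splits in O_K.

3947 splits in O_K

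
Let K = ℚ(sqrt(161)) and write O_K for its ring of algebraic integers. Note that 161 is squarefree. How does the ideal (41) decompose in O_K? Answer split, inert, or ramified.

inert — (41) stays prime in O_K

Since 161 ≡ 1 mod 4, the ring of integers is ℤ[(1+√161)/2] with discriminant 161.
Since gcd(41, 161) = 1 the prime 41 does not ramify.
Compute (161/41) via Euler: 38^((41-1)/2) mod 41 = 40, so (161/41) = -1.
d is a non-residue mod p, hence 41 remains inert in O_K.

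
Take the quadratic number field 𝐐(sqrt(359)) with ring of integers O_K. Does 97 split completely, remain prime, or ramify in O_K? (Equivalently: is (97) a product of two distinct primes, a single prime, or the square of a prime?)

359 mod 4 = 3, hence disc K = 4·359 = 1436 and O_K = ℤ[√359].
Since gcd(97, 1436) = 1 the prime 97 does not ramify.
Euler's criterion: 359^48 mod 97 = 96. Thus (359|97) = -1.
Legendre symbol -1 ⇒ 97 is inert.

p is inert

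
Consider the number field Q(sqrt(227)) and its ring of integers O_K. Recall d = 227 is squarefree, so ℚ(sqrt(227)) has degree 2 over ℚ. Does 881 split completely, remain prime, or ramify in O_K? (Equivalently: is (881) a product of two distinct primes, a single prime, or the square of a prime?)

p is inert

227 mod 4 = 3, hence disc K = 4·227 = 908 and O_K = ℤ[√227].
881 ∤ 908, so 881 is unramified.
(227/881) = 227^440 mod 881 = 880, giving Legendre symbol -1.
(227/881) = -1, so 881 is inert.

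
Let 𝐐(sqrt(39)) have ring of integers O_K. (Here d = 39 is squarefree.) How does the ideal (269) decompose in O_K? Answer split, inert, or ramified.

p is inert

d = 39 ≡ 3 (mod 4), so O_K = ℤ[√39] and disc(K) = 4d = 156.
disc(K) = 156 is not divisible by 269; 269 is unramified.
(39/269) = 39^134 mod 269 = 268, giving Legendre symbol -1.
(39/269) = -1, so 269 is inert.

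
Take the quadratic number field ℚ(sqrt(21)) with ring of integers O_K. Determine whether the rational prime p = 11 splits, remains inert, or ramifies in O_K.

inert

21 mod 4 = 1, hence disc K = 21 and O_K = ℤ[(1+√21)/2].
Since gcd(11, 21) = 1 the prime 11 does not ramify.
Compute (21/11) via Euler: 10^((11-1)/2) mod 11 = 10, so (21/11) = -1.
d is a non-residue mod p, hence 11 remains inert in O_K.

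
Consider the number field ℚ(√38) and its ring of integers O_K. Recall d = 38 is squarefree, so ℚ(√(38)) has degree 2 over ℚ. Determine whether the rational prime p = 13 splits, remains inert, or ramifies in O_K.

38 mod 4 = 2, hence disc K = 4·38 = 152 and O_K = ℤ[√38].
disc(K) = 152 is not divisible by 13; 13 is unramified.
Legendre symbol by Euler's criterion: (38/13) ≡ 38^6 ≡ 1 (mod 13), i.e. (38/13) = 1.
Legendre symbol 1 ⇒ 13 is split.

13 splits in O_K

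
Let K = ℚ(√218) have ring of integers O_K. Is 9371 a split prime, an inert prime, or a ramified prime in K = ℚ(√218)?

Since 218 ≢ 1 mod 4, the ring of integers is ℤ[√218] with discriminant 4·218 = 872.
9371 ∤ 872, so 9371 is unramified.
Euler's criterion: 218^4685 mod 9371 = 9370. Thus (218|9371) = -1.
d is a non-residue mod p, hence 9371 remains inert in O_K.

inert — (9371) stays prime in O_K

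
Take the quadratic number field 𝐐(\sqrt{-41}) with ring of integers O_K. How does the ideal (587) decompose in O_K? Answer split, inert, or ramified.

Since -41 ≢ 1 mod 4, the ring of integers is ℤ[√-41] with discriminant 4·(-41) = -164.
disc(K) = -164 is not divisible by 587; 587 is unramified.
(-41/587) = 546^293 mod 587 = 1, giving Legendre symbol 1.
Legendre symbol 1 ⇒ 587 is split.

p splits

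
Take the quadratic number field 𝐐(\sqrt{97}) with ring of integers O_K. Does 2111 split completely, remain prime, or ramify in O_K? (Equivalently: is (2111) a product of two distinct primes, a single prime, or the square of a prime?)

97 mod 4 = 1, hence disc K = 97 and O_K = ℤ[(1+√97)/2].
2111 ∤ 97, so 2111 is unramified.
Legendre symbol by Euler's criterion: (97/2111) ≡ 97^1055 ≡ 2110 (mod 2111), i.e. (97/2111) = -1.
(97/2111) = -1, so 2111 is inert.

inert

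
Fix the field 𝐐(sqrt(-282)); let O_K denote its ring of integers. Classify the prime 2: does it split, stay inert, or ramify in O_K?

Since -282 ≢ 1 mod 4, the ring of integers is ℤ[√-282] with discriminant 4·(-282) = -1128.
2 divides disc(K) = -1128, so 2 ramifies.

ramified — (2) = 𝔭²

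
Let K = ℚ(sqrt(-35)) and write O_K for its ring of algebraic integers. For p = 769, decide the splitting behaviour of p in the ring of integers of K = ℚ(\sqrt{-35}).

769 remains inert

Since -35 ≡ 1 mod 4, the ring of integers is ℤ[(1+√-35)/2] with discriminant -35.
Since gcd(769, -35) = 1 the prime 769 does not ramify.
Euler's criterion: (-35)^384 mod 769 = 768. Thus (-35|769) = -1.
Legendre symbol -1 ⇒ 769 is inert.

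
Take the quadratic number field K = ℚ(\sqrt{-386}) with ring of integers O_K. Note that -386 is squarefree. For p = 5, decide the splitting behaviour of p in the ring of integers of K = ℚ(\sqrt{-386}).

p splits

Since -386 ≢ 1 mod 4, the ring of integers is ℤ[√-386] with discriminant 4·(-386) = -1544.
Since gcd(5, -1544) = 1 the prime 5 does not ramify.
Compute (-386/5) via Euler: 4^((5-1)/2) mod 5 = 1, so (-386/5) = 1.
d is a quadratic residue mod p, hence 5 splits in O_K.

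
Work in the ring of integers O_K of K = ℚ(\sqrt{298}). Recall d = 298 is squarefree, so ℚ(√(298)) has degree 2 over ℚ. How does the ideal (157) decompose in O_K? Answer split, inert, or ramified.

split

d = 298 ≡ 2 (mod 4), so O_K = ℤ[√298] and disc(K) = 4d = 1192.
disc(K) = 1192 is not divisible by 157; 157 is unramified.
Compute (298/157) via Euler: 141^((157-1)/2) mod 157 = 1, so (298/157) = 1.
d is a quadratic residue mod p, hence 157 splits in O_K.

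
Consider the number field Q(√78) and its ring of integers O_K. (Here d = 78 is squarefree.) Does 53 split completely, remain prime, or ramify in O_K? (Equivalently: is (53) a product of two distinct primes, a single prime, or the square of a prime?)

53 splits in O_K

Since 78 ≢ 1 mod 4, the ring of integers is ℤ[√78] with discriminant 4·78 = 312.
Since gcd(53, 312) = 1 the prime 53 does not ramify.
(78/53) = 25^26 mod 53 = 1, giving Legendre symbol 1.
d is a quadratic residue mod p, hence 53 splits in O_K.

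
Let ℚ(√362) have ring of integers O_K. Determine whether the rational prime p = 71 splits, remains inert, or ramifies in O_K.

p is inert

d = 362 ≡ 2 (mod 4), so O_K = ℤ[√362] and disc(K) = 4d = 1448.
disc(K) = 1448 is not divisible by 71; 71 is unramified.
(362/71) = 7^35 mod 71 = 70, giving Legendre symbol -1.
d is a non-residue mod p, hence 71 remains inert in O_K.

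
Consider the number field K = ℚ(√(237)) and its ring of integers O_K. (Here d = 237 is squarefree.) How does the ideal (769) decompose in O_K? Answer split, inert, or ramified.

Since 237 ≡ 1 mod 4, the ring of integers is ℤ[(1+√237)/2] with discriminant 237.
Since gcd(769, 237) = 1 the prime 769 does not ramify.
Legendre symbol by Euler's criterion: (237/769) ≡ 237^384 ≡ 768 (mod 769), i.e. (237/769) = -1.
d is a non-residue mod p, hence 769 remains inert in O_K.

769 remains inert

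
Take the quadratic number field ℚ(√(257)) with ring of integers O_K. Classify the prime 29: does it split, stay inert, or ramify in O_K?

29 splits in O_K

d = 257 ≡ 1 (mod 4), so O_K = ℤ[(1+√257)/2] and disc(K) = d = 257.
Since gcd(29, 257) = 1 the prime 29 does not ramify.
Legendre symbol by Euler's criterion: (257/29) ≡ 257^14 ≡ 1 (mod 29), i.e. (257/29) = 1.
d is a quadratic residue mod p, hence 29 splits in O_K.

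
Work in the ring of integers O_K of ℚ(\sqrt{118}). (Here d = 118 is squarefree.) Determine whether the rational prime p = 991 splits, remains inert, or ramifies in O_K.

p splits

Since 118 ≢ 1 mod 4, the ring of integers is ℤ[√118] with discriminant 4·118 = 472.
Since gcd(991, 472) = 1 the prime 991 does not ramify.
Euler's criterion: 118^495 mod 991 = 1. Thus (118|991) = 1.
(118/991) = 1, so 991 splits.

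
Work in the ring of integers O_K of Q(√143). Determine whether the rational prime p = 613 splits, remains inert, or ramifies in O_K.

Since 143 ≢ 1 mod 4, the ring of integers is ℤ[√143] with discriminant 4·143 = 572.
disc(K) = 572 is not divisible by 613; 613 is unramified.
Legendre symbol by Euler's criterion: (143/613) ≡ 143^306 ≡ 1 (mod 613), i.e. (143/613) = 1.
Legendre symbol 1 ⇒ 613 is split.

split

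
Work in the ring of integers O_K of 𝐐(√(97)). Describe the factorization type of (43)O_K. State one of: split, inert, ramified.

97 mod 4 = 1, hence disc K = 97 and O_K = ℤ[(1+√97)/2].
43 ∤ 97, so 43 is unramified.
Legendre symbol by Euler's criterion: (97/43) ≡ 97^21 ≡ 1 (mod 43), i.e. (97/43) = 1.
(97/43) = 1, so 43 splits.

p splits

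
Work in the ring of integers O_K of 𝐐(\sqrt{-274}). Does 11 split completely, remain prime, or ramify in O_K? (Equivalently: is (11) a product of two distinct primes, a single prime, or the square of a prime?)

p splits

Since -274 ≢ 1 mod 4, the ring of integers is ℤ[√-274] with discriminant 4·(-274) = -1096.
disc(K) = -1096 is not divisible by 11; 11 is unramified.
Legendre symbol by Euler's criterion: (-274/11) ≡ (-274)^5 ≡ 1 (mod 11), i.e. (-274/11) = 1.
(-274/11) = 1, so 11 splits.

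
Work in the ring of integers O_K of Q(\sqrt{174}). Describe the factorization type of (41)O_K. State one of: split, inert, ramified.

41 splits in O_K

d = 174 ≡ 2 (mod 4), so O_K = ℤ[√174] and disc(K) = 4d = 696.
Since gcd(41, 696) = 1 the prime 41 does not ramify.
Legendre symbol by Euler's criterion: (174/41) ≡ 174^20 ≡ 1 (mod 41), i.e. (174/41) = 1.
Legendre symbol 1 ⇒ 41 is split.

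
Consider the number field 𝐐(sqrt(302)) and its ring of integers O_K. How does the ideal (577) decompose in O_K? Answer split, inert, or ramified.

split — (577) = 𝔭₁𝔭₂ with 𝔭₁ ≠ 𝔭₂

Since 302 ≢ 1 mod 4, the ring of integers is ℤ[√302] with discriminant 4·302 = 1208.
disc(K) = 1208 is not divisible by 577; 577 is unramified.
Compute (302/577) via Euler: 302^((577-1)/2) mod 577 = 1, so (302/577) = 1.
(302/577) = 1, so 577 splits.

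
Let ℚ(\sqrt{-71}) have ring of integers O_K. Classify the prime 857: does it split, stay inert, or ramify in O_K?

d = -71 ≡ 1 (mod 4), so O_K = ℤ[(1+√-71)/2] and disc(K) = d = -71.
Since gcd(857, -71) = 1 the prime 857 does not ramify.
Compute (-71/857) via Euler: 786^((857-1)/2) mod 857 = 1, so (-71/857) = 1.
Legendre symbol 1 ⇒ 857 is split.

splits completely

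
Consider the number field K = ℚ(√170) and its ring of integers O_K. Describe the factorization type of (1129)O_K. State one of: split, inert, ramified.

inert

d = 170 ≡ 2 (mod 4), so O_K = ℤ[√170] and disc(K) = 4d = 680.
1129 ∤ 680, so 1129 is unramified.
Compute (170/1129) via Euler: 170^((1129-1)/2) mod 1129 = 1128, so (170/1129) = -1.
Legendre symbol -1 ⇒ 1129 is inert.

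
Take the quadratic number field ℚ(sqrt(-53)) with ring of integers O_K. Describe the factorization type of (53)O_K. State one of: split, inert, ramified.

d = -53 ≡ 3 (mod 4), so O_K = ℤ[√-53] and disc(K) = 4d = -212.
53 divides disc(K) = -212, so 53 ramifies.

p ramifies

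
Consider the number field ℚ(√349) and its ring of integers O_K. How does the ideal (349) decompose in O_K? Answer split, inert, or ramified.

349 is ramified

Since 349 ≡ 1 mod 4, the ring of integers is ℤ[(1+√349)/2] with discriminant 349.
349 divides disc(K) = 349, so 349 ramifies.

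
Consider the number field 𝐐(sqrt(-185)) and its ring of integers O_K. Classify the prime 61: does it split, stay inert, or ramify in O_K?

inert — (61) stays prime in O_K

d = -185 ≡ 3 (mod 4), so O_K = ℤ[√-185] and disc(K) = 4d = -740.
61 ∤ -740, so 61 is unramified.
Euler's criterion: (-185)^30 mod 61 = 60. Thus (-185|61) = -1.
d is a non-residue mod p, hence 61 remains inert in O_K.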